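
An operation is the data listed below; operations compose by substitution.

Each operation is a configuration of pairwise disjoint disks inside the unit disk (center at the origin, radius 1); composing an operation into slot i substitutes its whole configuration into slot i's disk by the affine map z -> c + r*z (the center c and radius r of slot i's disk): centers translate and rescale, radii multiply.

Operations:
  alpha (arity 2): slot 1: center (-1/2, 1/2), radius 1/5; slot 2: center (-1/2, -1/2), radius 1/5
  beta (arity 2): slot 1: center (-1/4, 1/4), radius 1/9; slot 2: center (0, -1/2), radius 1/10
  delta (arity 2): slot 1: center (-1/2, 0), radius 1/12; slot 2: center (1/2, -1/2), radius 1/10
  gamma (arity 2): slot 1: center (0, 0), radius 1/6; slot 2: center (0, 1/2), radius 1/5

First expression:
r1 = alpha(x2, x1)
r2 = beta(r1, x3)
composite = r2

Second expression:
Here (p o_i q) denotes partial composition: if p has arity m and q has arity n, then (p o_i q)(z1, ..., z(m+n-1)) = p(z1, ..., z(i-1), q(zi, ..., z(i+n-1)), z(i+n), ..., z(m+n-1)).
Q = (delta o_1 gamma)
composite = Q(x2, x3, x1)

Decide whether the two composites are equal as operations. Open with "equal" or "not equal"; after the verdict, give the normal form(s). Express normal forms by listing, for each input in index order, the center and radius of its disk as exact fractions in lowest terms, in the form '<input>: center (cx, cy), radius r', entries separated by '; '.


not equal: they reduce to x1: center (-11/36, 7/36), radius 1/45; x2: center (-11/36, 11/36), radius 1/45; x3: center (0, -1/2), radius 1/10 and x1: center (1/2, -1/2), radius 1/10; x2: center (-1/2, 0), radius 1/72; x3: center (-1/2, 1/24), radius 1/60

The first expression reduces to x1: center (-11/36, 7/36), radius 1/45; x2: center (-11/36, 11/36), radius 1/45; x3: center (0, -1/2), radius 1/10
The second expression reduces to x1: center (1/2, -1/2), radius 1/10; x2: center (-1/2, 0), radius 1/72; x3: center (-1/2, 1/24), radius 1/60
The normal forms differ: not equal.


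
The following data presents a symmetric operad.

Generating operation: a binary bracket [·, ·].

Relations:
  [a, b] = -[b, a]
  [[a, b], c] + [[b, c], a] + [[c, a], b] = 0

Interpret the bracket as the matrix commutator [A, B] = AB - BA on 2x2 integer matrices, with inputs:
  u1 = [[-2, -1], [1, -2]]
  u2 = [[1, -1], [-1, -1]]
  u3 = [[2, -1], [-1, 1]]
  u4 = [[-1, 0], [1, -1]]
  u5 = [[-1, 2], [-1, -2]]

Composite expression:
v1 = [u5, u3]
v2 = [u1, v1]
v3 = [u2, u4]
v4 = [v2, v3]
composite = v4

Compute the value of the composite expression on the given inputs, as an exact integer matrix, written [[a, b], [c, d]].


[u5, u3] = [[-3, -3], [0, 3]]
[u1, [u5, u3]] = [[3, -6], [-6, -3]]
[u2, u4] = [[-1, 0], [-2, 1]]
[[u1, [u5, u3]], [u2, u4]] = [[12, -12], [24, -12]]

[[12, -12], [24, -12]]


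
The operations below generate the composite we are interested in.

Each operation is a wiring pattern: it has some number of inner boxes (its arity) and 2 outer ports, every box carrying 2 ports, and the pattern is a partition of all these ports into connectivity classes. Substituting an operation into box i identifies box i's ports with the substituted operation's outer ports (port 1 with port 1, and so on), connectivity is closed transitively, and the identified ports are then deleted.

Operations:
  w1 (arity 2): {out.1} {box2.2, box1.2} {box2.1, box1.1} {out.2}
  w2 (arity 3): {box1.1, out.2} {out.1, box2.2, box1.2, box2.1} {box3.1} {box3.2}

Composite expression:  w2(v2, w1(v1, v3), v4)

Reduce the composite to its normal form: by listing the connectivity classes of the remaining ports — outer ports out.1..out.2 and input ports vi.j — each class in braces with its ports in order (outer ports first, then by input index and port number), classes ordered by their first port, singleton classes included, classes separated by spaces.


{out.1, v2.2} {out.2, v2.1} {v1.1, v3.1} {v1.2, v3.2} {v4.1} {v4.2}

Treat the ports identified at w2 as solder joints: merge, then drop.
composing w1 on (v1, v3), with out.j its own outer ports: {out.1} {out.2} {v1.1, v3.1} {v1.2, v3.2}
composing w2 on (v2, v1, v3, v4), with out.j its own outer ports: {out.1, v2.2} {out.2, v2.1} {v1.1, v3.1} {v1.2, v3.2} {v4.1} {v4.2}


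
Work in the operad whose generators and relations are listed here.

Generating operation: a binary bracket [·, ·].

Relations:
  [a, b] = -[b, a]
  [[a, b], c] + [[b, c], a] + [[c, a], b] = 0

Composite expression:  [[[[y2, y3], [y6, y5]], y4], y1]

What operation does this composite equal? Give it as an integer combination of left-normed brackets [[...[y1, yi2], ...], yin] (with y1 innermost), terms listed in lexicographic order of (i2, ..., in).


[[[[[y1, y2], y3], y5], y6], y4] - [[[[[y1, y2], y3], y6], y5], y4] - [[[[[y1, y3], y2], y5], y6], y4] + [[[[[y1, y3], y2], y6], y5], y4] - [[[[[y1, y4], y2], y3], y5], y6] + [[[[[y1, y4], y2], y3], y6], y5] + [[[[[y1, y4], y3], y2], y5], y6] - [[[[[y1, y4], y3], y2], y6], y5] + [[[[[y1, y4], y5], y6], y2], y3] - [[[[[y1, y4], y5], y6], y3], y2] - [[[[[y1, y4], y6], y5], y2], y3] + [[[[[y1, y4], y6], y5], y3], y2] - [[[[[y1, y5], y6], y2], y3], y4] + [[[[[y1, y5], y6], y3], y2], y4] + [[[[[y1, y6], y5], y2], y3], y4] - [[[[[y1, y6], y5], y3], y2], y4]


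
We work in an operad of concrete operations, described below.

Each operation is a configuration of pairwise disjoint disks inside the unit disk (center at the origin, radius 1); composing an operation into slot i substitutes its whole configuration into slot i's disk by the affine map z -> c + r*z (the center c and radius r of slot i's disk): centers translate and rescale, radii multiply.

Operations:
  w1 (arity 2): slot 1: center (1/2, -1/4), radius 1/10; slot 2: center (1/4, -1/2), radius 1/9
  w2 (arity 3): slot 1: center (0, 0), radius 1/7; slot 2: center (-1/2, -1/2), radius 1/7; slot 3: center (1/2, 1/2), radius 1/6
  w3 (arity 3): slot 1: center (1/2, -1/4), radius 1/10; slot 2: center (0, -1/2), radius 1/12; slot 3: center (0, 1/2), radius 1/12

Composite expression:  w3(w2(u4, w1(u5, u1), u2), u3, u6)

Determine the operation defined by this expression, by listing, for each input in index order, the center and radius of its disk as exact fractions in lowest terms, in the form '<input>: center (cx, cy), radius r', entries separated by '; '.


Below w3, radii multiply path by path; the u-disk centers shift.
tracing u4 down its 2-map path: center (1/2, -1/4), radius 1/70
tracing u5 down its 3-map path: center (16/35, -17/56), radius 1/700
tracing u1 down its 3-map path: center (127/280, -43/140), radius 1/630
tracing u2 down its 2-map path: center (11/20, -1/5), radius 1/60
tracing u3 down its 1-map path: center (0, -1/2), radius 1/12
tracing u6 down its 1-map path: center (0, 1/2), radius 1/12

u1: center (127/280, -43/140), radius 1/630; u2: center (11/20, -1/5), radius 1/60; u3: center (0, -1/2), radius 1/12; u4: center (1/2, -1/4), radius 1/70; u5: center (16/35, -17/56), radius 1/700; u6: center (0, 1/2), radius 1/12


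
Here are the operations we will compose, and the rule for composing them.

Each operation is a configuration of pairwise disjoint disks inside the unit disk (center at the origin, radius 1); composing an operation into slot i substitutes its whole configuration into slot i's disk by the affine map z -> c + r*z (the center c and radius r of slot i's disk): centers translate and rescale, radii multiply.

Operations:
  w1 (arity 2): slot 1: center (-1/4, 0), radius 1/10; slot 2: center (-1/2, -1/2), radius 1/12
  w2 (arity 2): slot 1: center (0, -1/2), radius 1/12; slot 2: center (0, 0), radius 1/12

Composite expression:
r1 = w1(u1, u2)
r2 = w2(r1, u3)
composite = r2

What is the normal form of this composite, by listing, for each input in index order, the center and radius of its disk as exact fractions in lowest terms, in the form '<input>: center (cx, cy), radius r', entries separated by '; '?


u1: center (-1/48, -1/2), radius 1/120; u2: center (-1/24, -13/24), radius 1/144; u3: center (0, 0), radius 1/12

Only the slot chain above each u matters under w2; compose those maps.
input u1: applying the 2 nested substitutions gives center (-1/48, -1/2), radius 1/120
input u2: applying the 2 nested substitutions gives center (-1/24, -13/24), radius 1/144
input u3: applying the 1 nested substitution gives center (0, 0), radius 1/12


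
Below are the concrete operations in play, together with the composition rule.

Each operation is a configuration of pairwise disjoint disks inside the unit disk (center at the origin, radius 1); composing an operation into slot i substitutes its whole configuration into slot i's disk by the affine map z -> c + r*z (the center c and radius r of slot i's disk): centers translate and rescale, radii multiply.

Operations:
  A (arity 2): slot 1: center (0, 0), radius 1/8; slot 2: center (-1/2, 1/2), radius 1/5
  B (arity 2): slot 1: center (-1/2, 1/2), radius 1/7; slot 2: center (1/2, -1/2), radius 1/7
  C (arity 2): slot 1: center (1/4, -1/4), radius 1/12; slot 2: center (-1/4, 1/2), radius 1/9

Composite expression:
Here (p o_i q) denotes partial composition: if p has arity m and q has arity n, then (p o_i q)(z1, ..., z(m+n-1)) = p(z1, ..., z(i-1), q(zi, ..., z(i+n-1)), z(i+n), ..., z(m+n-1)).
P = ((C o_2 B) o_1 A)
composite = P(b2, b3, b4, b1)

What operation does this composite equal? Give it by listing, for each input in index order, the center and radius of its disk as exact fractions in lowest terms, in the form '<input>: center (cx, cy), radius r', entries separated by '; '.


Each b-disk chains the slot maps above it in C; radii multiply.
b2: after 2 affine steps, its disk has center (1/4, -1/4), radius 1/96
b3: after 2 affine steps, its disk has center (5/24, -5/24), radius 1/60
b4: after 2 affine steps, its disk has center (-11/36, 5/9), radius 1/63
b1: after 2 affine steps, its disk has center (-7/36, 4/9), radius 1/63

b1: center (-7/36, 4/9), radius 1/63; b2: center (1/4, -1/4), radius 1/96; b3: center (5/24, -5/24), radius 1/60; b4: center (-11/36, 5/9), radius 1/63


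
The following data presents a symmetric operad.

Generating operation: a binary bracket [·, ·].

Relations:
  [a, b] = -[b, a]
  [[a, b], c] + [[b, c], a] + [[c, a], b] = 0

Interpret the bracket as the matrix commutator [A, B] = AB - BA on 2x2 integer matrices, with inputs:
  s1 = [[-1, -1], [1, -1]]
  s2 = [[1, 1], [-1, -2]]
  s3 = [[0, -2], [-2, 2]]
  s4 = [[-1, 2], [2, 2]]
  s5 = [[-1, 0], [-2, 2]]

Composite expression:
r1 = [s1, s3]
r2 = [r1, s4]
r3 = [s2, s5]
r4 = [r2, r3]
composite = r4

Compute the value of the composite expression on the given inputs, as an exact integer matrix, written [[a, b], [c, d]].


[[120, 40], [40, -120]]

[s1, s3] = [[4, -2], [-2, -4]]
[[s1, s3], s4] = [[0, 10], [-10, 0]]
[s2, s5] = [[-2, 3], [9, 2]]
[[[s1, s3], s4], [s2, s5]] = [[120, 40], [40, -120]]


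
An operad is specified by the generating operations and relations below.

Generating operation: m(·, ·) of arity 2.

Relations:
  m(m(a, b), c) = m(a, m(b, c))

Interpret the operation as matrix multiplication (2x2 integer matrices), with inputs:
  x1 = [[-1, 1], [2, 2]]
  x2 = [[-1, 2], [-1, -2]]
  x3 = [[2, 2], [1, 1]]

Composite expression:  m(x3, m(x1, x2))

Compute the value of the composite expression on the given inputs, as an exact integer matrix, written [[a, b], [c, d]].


[[-8, -8], [-4, -4]]

m(x1, x2) = [[0, -4], [-4, 0]]
m(x3, m(x1, x2)) = [[-8, -8], [-4, -4]]


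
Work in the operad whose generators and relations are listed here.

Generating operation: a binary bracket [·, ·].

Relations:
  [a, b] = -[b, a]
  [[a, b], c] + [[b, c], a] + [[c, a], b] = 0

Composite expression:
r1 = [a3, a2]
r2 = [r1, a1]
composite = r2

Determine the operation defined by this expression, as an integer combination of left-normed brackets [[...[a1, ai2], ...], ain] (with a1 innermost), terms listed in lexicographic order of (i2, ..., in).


[[a1, a2], a3] - [[a1, a3], a2]

Antisymmetry and Jacobi reduce to a1-anchored left-normed brackets.
Composite bracket: [[a3, a2], a1]
Under [a, b] = ab - ba we get 4 signed associative words (2^2 = 4).
Keep just the words that open with a1:
  a1a2a3 appears with sign +1, giving the term +[[a1, a2], a3]
  a1a3a2 appears with sign -1, giving the term -[[a1, a3], a2]


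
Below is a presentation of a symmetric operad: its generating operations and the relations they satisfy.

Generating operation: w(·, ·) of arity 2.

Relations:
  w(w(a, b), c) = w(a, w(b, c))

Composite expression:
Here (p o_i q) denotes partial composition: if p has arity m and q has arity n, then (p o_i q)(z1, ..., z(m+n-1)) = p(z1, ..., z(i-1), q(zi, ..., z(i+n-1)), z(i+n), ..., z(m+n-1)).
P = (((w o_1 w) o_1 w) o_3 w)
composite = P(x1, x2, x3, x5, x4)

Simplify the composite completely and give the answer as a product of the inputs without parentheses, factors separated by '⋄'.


Associativity of w dissolves the nesting; only the x-input order survives.
w(x1, x2) spells out as x1 ⋄ x2
w(x3, x5) spells out as x3 ⋄ x5
w(w(x1, x2), w(x3, x5)) spells out as x1 ⋄ x2 ⋄ x3 ⋄ x5
w(w(w(x1, x2), w(x3, x5)), x4) spells out as x1 ⋄ x2 ⋄ x3 ⋄ x5 ⋄ x4

x1 ⋄ x2 ⋄ x3 ⋄ x5 ⋄ x4


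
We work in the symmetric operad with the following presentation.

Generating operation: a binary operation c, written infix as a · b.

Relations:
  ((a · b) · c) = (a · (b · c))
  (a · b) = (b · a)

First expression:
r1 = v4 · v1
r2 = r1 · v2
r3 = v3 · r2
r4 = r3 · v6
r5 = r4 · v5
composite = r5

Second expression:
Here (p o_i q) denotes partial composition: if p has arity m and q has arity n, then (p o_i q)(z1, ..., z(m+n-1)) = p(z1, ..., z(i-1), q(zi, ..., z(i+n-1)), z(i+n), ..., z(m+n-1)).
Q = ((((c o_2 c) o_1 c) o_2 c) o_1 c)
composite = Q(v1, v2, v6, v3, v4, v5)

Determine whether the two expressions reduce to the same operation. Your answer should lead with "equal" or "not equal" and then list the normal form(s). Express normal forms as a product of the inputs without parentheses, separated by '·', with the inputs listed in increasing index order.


equal: each reduces to v1 · v2 · v3 · v4 · v5 · v6


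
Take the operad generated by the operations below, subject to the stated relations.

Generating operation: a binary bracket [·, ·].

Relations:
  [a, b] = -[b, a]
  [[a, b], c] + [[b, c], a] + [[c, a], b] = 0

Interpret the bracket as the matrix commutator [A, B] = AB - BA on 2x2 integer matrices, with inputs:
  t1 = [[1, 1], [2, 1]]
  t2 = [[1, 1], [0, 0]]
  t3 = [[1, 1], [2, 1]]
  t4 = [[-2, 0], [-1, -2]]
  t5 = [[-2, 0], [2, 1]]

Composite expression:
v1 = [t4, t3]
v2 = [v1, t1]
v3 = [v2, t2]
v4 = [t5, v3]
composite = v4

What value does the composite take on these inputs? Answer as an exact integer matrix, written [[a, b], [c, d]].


[[4, 6], [4, -4]]

[t4, t3] = [[1, 0], [0, -1]]
[[t4, t3], t1] = [[0, 2], [-4, 0]]
[[[t4, t3], t1], t2] = [[4, -2], [-4, -4]]
[t5, [[[t4, t3], t1], t2]] = [[4, 6], [4, -4]]


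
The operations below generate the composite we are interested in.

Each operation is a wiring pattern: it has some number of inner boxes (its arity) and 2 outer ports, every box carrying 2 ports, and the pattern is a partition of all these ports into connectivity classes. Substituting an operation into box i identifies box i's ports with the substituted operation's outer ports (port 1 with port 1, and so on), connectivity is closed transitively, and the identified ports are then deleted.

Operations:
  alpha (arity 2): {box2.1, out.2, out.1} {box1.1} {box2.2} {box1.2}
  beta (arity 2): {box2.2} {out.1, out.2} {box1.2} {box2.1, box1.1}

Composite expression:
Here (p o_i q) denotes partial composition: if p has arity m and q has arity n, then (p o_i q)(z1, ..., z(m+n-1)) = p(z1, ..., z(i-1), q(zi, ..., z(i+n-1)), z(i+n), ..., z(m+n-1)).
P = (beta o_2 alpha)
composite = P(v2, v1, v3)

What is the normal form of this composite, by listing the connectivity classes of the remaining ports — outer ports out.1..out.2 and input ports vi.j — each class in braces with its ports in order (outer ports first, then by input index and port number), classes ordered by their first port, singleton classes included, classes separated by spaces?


{out.1, out.2} {v1.1} {v1.2} {v2.1, v3.1} {v2.2} {v3.2}


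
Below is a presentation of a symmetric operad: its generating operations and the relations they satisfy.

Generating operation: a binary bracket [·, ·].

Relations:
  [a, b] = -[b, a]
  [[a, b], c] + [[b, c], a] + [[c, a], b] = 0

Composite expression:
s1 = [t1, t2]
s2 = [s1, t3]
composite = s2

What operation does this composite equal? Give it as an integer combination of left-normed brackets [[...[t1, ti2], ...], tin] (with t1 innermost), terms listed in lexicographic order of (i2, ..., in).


In the tensor algebra, words opening t1 carry the t1-anchored form.
Composite bracket: [[t1, t2], t3]
Applying ab - ba throughout gives 4 signed words (2^2 = 4).
Words beginning with t1 determine it all:
  t1t2t3 (sign +1) contributes +[[t1, t2], t3]

[[t1, t2], t3]


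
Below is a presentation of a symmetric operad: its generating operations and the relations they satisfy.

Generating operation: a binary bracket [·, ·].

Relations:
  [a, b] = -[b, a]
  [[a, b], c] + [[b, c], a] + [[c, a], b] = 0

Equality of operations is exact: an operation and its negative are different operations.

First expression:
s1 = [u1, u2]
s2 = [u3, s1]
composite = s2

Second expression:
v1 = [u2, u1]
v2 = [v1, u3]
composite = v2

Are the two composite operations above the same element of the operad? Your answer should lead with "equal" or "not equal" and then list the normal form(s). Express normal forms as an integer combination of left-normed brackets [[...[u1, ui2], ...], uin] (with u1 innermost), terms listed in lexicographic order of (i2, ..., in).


equal; both compose to -[[u1, u2], u3]

The first composite normalizes to -[[u1, u2], u3]
The second composite normalizes to -[[u1, u2], u3]
Both agree, so they are equal.


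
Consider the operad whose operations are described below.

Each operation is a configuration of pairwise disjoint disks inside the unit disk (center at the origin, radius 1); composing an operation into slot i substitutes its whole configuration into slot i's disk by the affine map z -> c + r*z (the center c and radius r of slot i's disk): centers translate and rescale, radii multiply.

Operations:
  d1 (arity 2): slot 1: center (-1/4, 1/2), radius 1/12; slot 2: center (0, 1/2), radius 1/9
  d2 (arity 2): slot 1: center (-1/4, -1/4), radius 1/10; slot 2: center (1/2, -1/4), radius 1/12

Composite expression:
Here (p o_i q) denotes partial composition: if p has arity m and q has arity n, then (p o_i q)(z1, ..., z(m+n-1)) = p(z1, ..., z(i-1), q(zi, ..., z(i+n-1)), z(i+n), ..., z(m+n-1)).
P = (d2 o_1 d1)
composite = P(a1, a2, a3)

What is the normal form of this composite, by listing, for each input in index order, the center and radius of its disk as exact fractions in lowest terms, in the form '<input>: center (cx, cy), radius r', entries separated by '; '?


a1: center (-11/40, -1/5), radius 1/120; a2: center (-1/4, -1/5), radius 1/90; a3: center (1/2, -1/4), radius 1/12

Below d2, radii multiply path by path; the a-disk centers shift.
input a1: composing its 2 substitution steps yields center (-11/40, -1/5), radius 1/120
input a2: composing its 2 substitution steps yields center (-1/4, -1/5), radius 1/90
input a3: composing its 1 substitution step yields center (1/2, -1/4), radius 1/12


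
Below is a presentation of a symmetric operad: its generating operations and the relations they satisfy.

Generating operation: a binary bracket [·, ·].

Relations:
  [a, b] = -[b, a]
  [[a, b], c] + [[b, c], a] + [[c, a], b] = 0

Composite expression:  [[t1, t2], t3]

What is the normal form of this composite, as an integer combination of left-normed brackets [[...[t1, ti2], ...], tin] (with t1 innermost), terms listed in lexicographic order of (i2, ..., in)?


[[t1, t2], t3]

Antisymmetry and Jacobi reduce to t1-anchored left-normed brackets.
Composite bracket: [[t1, t2], t3]
Applying ab - ba throughout gives 4 signed words (2^2 = 4).
Only words starting with t1 matter:
  t1t2t3 appears with sign +1, giving the term +[[t1, t2], t3]


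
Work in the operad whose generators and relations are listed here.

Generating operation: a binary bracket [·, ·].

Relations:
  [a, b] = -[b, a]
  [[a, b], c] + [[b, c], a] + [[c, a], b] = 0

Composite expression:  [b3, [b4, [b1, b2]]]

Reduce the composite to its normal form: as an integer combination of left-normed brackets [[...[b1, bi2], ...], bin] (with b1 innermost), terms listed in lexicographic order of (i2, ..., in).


[[[b1, b2], b4], b3]

Antisymmetry and Jacobi reduce to b1-anchored left-normed brackets.
Composite bracket: [b3, [b4, [b1, b2]]]
Expanding via [a, b] = ab - ba: 8 signed words (2^3 = 8).
Collect the words opening with b1:
  from b1b2b4b3, sign +1: term +[[[b1, b2], b4], b3]


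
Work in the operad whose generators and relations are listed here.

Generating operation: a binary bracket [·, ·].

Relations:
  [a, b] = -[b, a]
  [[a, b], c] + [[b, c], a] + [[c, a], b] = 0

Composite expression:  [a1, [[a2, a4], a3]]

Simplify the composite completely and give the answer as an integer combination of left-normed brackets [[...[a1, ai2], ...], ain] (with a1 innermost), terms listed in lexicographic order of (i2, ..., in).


[[[a1, a2], a4], a3] - [[[a1, a3], a2], a4] + [[[a1, a3], a4], a2] - [[[a1, a4], a2], a3]

In the tensor algebra, words opening a1 carry the a1-anchored form.
Composite bracket: [a1, [[a2, a4], a3]]
Expanding via [a, b] = ab - ba: 8 signed words (2^3 = 8).
Collect the words opening with a1:
  a1a2a4a3 appears with sign +1, giving the term +[[[a1, a2], a4], a3]
  a1a3a2a4 appears with sign -1, giving the term -[[[a1, a3], a2], a4]
  a1a3a4a2 appears with sign +1, giving the term +[[[a1, a3], a4], a2]
  a1a4a2a3 appears with sign -1, giving the term -[[[a1, a4], a2], a3]


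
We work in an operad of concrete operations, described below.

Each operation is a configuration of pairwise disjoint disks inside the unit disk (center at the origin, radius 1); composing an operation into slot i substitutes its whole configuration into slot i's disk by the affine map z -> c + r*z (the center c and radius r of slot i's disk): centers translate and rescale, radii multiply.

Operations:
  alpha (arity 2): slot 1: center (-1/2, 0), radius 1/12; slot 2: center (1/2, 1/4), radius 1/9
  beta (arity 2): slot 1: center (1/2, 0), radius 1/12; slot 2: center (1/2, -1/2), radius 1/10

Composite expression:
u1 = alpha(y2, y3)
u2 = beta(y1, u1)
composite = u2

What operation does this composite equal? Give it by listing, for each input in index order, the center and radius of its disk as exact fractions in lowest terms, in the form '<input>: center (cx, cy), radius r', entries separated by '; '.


Nesting under beta composes maps z -> c + r*z down each y-path.
y1 passes through 1 substitution, ending at center (1/2, 0), radius 1/12
y2 passes through 2 substitutions, ending at center (9/20, -1/2), radius 1/120
y3 passes through 2 substitutions, ending at center (11/20, -19/40), radius 1/90

y1: center (1/2, 0), radius 1/12; y2: center (9/20, -1/2), radius 1/120; y3: center (11/20, -19/40), radius 1/90


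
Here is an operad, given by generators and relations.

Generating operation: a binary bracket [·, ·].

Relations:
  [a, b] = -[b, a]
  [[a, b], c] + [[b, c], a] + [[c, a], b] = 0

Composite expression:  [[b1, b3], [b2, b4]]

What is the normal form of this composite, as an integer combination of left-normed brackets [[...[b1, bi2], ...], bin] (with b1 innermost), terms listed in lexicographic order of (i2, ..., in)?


Expand each bracket as ab - ba; the b1-initial words give the coefficients.
Composite bracket: [[b1, b3], [b2, b4]]
Each bracket splits as ab - ba, giving 8 signed words (2^3 = 8).
Collect the words opening with b1:
  word b1b3b2b4 has sign +1, contributing +[[[b1, b3], b2], b4]
  word b1b3b4b2 has sign -1, contributing -[[[b1, b3], b4], b2]

[[[b1, b3], b2], b4] - [[[b1, b3], b4], b2]


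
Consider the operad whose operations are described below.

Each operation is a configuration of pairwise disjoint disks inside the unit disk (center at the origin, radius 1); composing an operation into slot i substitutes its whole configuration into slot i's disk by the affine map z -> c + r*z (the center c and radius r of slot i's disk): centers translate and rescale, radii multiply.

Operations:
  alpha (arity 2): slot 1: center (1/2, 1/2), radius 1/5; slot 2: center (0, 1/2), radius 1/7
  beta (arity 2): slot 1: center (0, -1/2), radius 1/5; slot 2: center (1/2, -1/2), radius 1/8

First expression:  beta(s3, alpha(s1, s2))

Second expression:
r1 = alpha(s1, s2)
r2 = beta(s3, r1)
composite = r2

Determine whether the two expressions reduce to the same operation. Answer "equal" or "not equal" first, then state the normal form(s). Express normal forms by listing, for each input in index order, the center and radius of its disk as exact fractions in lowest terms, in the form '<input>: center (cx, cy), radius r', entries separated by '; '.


equal — both sides give s1: center (9/16, -7/16), radius 1/40; s2: center (1/2, -7/16), radius 1/56; s3: center (0, -1/2), radius 1/5

Reducing the first expression gives s1: center (9/16, -7/16), radius 1/40; s2: center (1/2, -7/16), radius 1/56; s3: center (0, -1/2), radius 1/5
Reducing the second expression gives s1: center (9/16, -7/16), radius 1/40; s2: center (1/2, -7/16), radius 1/56; s3: center (0, -1/2), radius 1/5
Identical normal forms: equal.


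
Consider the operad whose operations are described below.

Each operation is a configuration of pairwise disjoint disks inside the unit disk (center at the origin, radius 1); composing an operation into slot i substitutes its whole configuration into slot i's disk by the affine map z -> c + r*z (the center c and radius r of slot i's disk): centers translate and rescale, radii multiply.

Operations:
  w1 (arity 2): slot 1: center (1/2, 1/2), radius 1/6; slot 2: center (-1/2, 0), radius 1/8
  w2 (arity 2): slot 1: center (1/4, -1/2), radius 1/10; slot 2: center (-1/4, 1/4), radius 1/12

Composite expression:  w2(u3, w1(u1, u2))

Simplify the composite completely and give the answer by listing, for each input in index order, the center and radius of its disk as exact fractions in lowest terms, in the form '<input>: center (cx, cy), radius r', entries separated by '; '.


u1: center (-5/24, 7/24), radius 1/72; u2: center (-7/24, 1/4), radius 1/96; u3: center (1/4, -1/2), radius 1/10

Below w2, radii multiply path by path; the u-disk centers shift.
input u3: composing its 1 substitution step yields center (1/4, -1/2), radius 1/10
input u1: composing its 2 substitution steps yields center (-5/24, 7/24), radius 1/72
input u2: composing its 2 substitution steps yields center (-7/24, 1/4), radius 1/96


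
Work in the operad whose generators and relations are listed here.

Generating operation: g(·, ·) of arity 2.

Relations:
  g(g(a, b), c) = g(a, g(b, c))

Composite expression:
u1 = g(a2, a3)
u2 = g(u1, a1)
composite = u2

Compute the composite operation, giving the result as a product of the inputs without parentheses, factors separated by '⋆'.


a2 ⋆ a3 ⋆ a1

All parenthesizations of g agree; list the a-inputs left to right.
g(a2, a3) collapses to a2 ⋆ a3
g(g(a2, a3), a1) collapses to a2 ⋆ a3 ⋆ a1


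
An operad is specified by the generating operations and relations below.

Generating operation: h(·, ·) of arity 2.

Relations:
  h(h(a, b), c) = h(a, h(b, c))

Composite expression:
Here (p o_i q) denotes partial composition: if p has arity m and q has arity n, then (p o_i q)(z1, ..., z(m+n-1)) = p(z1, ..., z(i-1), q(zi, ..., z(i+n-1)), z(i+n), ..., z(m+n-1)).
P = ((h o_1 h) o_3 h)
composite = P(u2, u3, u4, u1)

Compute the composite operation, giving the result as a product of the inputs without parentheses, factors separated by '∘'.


u2 ∘ u3 ∘ u4 ∘ u1


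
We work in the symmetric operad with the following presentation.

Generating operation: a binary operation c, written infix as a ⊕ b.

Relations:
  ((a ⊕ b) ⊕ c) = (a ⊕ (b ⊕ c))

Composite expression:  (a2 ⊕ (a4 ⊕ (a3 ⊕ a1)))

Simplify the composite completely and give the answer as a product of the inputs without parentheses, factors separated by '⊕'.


a2 ⊕ a4 ⊕ a3 ⊕ a1

Key point: c is associative — brackets drop, the a-order remains.
(a3 ⊕ a1) flattens to a3 ⊕ a1
(a4 ⊕ (a3 ⊕ a1)) flattens to a4 ⊕ a3 ⊕ a1
(a2 ⊕ (a4 ⊕ (a3 ⊕ a1))) flattens to a2 ⊕ a4 ⊕ a3 ⊕ a1


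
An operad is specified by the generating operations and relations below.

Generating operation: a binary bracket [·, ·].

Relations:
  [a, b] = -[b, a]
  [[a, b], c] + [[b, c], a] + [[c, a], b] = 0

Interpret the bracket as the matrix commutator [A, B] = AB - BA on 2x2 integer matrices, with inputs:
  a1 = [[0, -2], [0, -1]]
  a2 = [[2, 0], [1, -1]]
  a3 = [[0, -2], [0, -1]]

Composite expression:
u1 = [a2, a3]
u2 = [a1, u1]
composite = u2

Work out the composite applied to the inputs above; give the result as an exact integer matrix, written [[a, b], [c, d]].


[a2, a3] = [[2, -6], [1, -2]]
[a1, [a2, a3]] = [[-2, 2], [-1, 2]]

[[-2, 2], [-1, 2]]


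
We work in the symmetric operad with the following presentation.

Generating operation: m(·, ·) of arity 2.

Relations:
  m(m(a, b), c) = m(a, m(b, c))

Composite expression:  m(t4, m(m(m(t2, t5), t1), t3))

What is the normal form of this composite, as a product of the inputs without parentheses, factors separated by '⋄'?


t4 ⋄ t2 ⋄ t5 ⋄ t1 ⋄ t3

Key point: m is associative — brackets drop, the t-order remains.
m(t2, t5) linearizes to t2 ⋄ t5
m(m(t2, t5), t1) linearizes to t2 ⋄ t5 ⋄ t1
m(m(m(t2, t5), t1), t3) linearizes to t2 ⋄ t5 ⋄ t1 ⋄ t3
m(t4, m(m(m(t2, t5), t1), t3)) linearizes to t4 ⋄ t2 ⋄ t5 ⋄ t1 ⋄ t3


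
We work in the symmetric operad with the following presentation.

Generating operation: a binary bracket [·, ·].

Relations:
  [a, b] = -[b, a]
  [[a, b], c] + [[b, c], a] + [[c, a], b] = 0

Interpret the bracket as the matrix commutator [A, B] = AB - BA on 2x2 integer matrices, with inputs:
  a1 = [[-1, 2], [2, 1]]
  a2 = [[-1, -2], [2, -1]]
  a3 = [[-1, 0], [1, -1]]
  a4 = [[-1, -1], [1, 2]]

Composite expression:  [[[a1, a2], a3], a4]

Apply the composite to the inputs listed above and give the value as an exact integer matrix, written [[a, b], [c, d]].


[[-16, -8], [40, 16]]

[a1, a2] = [[8, 4], [4, -8]]
[[a1, a2], a3] = [[4, 0], [-16, -4]]
[[[a1, a2], a3], a4] = [[-16, -8], [40, 16]]


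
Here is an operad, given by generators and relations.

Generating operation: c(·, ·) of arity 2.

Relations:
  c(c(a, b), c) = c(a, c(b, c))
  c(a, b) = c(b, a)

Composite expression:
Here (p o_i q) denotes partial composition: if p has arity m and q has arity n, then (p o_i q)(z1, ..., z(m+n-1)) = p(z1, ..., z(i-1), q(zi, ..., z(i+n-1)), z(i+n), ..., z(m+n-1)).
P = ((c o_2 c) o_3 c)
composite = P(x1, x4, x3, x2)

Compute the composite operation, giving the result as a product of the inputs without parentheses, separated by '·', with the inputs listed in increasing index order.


x1 · x2 · x3 · x4

Reordering under c is free, so list the x-inputs canonically.
c(x3, x2) linearizes to x3 · x2
c(x4, c(x3, x2)) linearizes to x4 · x3 · x2
c(x1, c(x4, c(x3, x2))) linearizes to x1 · x4 · x3 · x2
the factors in increasing index order: x1 · x2 · x3 · x4


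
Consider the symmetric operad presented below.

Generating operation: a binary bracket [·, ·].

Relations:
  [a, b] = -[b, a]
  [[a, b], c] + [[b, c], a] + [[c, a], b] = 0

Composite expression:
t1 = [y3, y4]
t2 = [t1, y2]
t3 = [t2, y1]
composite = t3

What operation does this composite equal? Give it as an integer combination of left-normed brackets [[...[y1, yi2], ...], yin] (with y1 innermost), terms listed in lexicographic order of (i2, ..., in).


[[[y1, y2], y3], y4] - [[[y1, y2], y4], y3] - [[[y1, y3], y4], y2] + [[[y1, y4], y3], y2]

Left-normed coefficients sit on the y1-initial expansion words.
Composite bracket: [[[y3, y4], y2], y1]
Each bracket splits as ab - ba, giving 8 signed words (2^3 = 8).
Words beginning with y1 determine it all:
  y1y2y3y4 appears with sign +1, giving the term +[[[y1, y2], y3], y4]
  y1y2y4y3 appears with sign -1, giving the term -[[[y1, y2], y4], y3]
  y1y3y4y2 appears with sign -1, giving the term -[[[y1, y3], y4], y2]
  y1y4y3y2 appears with sign +1, giving the term +[[[y1, y4], y3], y2]


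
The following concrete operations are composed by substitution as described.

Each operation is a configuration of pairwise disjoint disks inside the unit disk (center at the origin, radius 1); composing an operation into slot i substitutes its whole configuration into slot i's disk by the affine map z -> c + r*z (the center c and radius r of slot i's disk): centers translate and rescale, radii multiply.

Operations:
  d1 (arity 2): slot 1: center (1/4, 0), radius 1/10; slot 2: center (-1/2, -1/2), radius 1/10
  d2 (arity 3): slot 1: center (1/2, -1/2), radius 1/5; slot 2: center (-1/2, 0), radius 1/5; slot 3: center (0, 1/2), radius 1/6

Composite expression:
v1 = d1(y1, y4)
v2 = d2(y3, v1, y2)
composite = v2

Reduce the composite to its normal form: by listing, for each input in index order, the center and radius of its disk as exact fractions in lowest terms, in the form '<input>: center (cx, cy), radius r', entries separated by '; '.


y1: center (-9/20, 0), radius 1/50; y2: center (0, 1/2), radius 1/6; y3: center (1/2, -1/2), radius 1/5; y4: center (-3/5, -1/10), radius 1/50

Below d2, radii multiply path by path; the y-disk centers shift.
y3 passes through 1 substitution, ending at center (1/2, -1/2), radius 1/5
y1 passes through 2 substitutions, ending at center (-9/20, 0), radius 1/50
y4 passes through 2 substitutions, ending at center (-3/5, -1/10), radius 1/50
y2 passes through 1 substitution, ending at center (0, 1/2), radius 1/6


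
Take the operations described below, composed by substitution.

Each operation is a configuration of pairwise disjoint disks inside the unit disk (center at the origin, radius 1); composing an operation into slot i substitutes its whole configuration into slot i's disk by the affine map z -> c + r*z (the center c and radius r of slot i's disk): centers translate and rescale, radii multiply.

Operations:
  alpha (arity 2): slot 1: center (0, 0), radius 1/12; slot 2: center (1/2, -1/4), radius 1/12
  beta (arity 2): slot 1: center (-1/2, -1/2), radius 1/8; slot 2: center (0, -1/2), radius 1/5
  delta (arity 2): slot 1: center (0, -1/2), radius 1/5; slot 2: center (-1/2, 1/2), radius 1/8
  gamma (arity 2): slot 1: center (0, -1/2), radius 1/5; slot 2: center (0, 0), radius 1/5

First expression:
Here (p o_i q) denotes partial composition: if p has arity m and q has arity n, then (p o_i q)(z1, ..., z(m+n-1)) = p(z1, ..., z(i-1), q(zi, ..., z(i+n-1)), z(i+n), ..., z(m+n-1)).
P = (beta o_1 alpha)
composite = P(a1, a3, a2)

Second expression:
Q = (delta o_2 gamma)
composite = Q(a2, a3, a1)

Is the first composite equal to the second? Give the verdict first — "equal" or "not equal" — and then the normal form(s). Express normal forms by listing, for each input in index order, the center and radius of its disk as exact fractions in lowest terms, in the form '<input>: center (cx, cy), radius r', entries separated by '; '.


not equal; first: a1: center (-1/2, -1/2), radius 1/96; a2: center (0, -1/2), radius 1/5; a3: center (-7/16, -17/32), radius 1/96; second: a1: center (-1/2, 1/2), radius 1/40; a2: center (0, -1/2), radius 1/5; a3: center (-1/2, 7/16), radius 1/40

In normal form, the first expression is a1: center (-1/2, -1/2), radius 1/96; a2: center (0, -1/2), radius 1/5; a3: center (-7/16, -17/32), radius 1/96
In normal form, the second expression is a1: center (-1/2, 1/2), radius 1/40; a2: center (0, -1/2), radius 1/5; a3: center (-1/2, 7/16), radius 1/40
Distinct normal forms: not equal.


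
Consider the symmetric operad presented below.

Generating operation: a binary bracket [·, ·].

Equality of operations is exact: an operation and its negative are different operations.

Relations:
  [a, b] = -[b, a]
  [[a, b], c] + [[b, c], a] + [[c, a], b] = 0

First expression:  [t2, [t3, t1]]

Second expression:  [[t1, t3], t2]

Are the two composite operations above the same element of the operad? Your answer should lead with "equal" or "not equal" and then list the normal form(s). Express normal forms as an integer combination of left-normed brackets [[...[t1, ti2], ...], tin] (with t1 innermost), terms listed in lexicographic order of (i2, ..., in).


equal; both compose to [[t1, t3], t2]

In normal form, the first expression is [[t1, t3], t2]
In normal form, the second expression is [[t1, t3], t2]
Identical normal forms: equal.


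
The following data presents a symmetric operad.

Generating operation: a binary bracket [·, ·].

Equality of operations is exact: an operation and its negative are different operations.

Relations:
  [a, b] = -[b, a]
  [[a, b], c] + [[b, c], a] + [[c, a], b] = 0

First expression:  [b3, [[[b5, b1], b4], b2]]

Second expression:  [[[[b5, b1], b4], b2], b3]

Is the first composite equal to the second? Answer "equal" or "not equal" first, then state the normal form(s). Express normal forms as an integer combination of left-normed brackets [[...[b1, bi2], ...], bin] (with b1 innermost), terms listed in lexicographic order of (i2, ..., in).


Reducing the first expression gives [[[[b1, b5], b4], b2], b3]
Reducing the second expression gives -[[[[b1, b5], b4], b2], b3]
The forms do not match — not equal.

not equal; the first gives [[[[b1, b5], b4], b2], b3] and the second -[[[[b1, b5], b4], b2], b3]


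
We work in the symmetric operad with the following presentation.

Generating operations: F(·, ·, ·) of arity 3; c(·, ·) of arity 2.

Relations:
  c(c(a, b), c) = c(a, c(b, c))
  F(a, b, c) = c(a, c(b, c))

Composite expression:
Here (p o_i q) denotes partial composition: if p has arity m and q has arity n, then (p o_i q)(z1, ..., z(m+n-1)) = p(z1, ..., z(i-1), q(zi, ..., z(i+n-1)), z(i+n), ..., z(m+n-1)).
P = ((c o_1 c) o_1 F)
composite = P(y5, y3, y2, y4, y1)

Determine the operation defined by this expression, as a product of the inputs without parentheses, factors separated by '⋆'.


y5 ⋆ y3 ⋆ y2 ⋆ y4 ⋆ y1

Every regrouping of c is equal, so read the y-inputs in written order.
F(y5, y3, y2) unparenthesizes to y5 ⋆ y3 ⋆ y2
c(F(y5, y3, y2), y4) unparenthesizes to y5 ⋆ y3 ⋆ y2 ⋆ y4
c(c(F(y5, y3, y2), y4), y1) unparenthesizes to y5 ⋆ y3 ⋆ y2 ⋆ y4 ⋆ y1


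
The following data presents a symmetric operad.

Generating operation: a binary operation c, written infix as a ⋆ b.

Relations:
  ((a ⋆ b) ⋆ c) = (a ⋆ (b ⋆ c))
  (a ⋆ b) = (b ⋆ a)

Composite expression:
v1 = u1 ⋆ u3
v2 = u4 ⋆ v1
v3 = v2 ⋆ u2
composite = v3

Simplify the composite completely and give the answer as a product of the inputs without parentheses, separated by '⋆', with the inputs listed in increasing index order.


u1 ⋆ u2 ⋆ u3 ⋆ u4

Reordering under c is free, so list the u-inputs canonically.
(u1 ⋆ u3) spells out as u1 ⋆ u3
(u4 ⋆ (u1 ⋆ u3)) spells out as u4 ⋆ u1 ⋆ u3
((u4 ⋆ (u1 ⋆ u3)) ⋆ u2) spells out as u4 ⋆ u1 ⋆ u3 ⋆ u2
sorting the factors by input index: u1 ⋆ u2 ⋆ u3 ⋆ u4


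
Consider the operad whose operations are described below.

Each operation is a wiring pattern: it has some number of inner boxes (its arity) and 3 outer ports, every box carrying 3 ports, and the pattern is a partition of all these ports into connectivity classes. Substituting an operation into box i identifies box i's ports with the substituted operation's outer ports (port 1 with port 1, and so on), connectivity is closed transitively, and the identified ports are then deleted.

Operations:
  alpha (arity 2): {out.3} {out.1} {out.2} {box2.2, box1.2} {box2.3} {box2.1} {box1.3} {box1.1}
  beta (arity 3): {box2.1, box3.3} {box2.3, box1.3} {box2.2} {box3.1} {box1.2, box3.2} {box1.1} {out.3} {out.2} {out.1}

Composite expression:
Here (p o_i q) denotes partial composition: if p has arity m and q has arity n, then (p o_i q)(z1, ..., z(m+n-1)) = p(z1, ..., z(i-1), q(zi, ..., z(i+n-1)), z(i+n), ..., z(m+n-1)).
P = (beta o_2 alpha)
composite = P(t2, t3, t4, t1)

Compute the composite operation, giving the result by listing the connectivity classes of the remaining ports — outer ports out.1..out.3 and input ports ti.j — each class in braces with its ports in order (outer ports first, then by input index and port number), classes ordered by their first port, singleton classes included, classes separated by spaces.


{out.1} {out.2} {out.3} {t1.1} {t1.2, t2.2} {t1.3} {t2.1} {t2.3} {t3.1} {t3.2, t4.2} {t3.3} {t4.1} {t4.3}
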